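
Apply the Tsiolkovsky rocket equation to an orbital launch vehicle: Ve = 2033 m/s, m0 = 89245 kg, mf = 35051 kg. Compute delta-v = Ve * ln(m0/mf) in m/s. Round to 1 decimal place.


Step 1: Mass ratio m0/mf = 89245 / 35051 = 2.546147
Step 2: ln(2.546147) = 0.934581
Step 3: delta-v = 2033 * 0.934581 = 1900.0 m/s

1900.0


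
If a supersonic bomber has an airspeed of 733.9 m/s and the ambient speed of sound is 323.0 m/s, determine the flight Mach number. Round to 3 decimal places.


Step 1: M = V / a = 733.9 / 323.0
Step 2: M = 2.272

2.272


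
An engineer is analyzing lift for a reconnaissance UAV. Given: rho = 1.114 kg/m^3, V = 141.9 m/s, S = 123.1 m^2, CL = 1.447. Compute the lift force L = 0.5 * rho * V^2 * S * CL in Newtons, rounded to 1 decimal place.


Step 1: Calculate dynamic pressure q = 0.5 * 1.114 * 141.9^2 = 0.5 * 1.114 * 20135.61 = 11215.5348 Pa
Step 2: Multiply by wing area and lift coefficient: L = 11215.5348 * 123.1 * 1.447
Step 3: L = 1380632.3302 * 1.447 = 1997775.0 N

1997775.0


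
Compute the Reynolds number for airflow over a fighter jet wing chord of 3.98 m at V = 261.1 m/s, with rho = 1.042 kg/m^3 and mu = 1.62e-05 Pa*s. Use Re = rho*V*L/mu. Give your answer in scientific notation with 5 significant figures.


Step 1: Numerator = rho * V * L = 1.042 * 261.1 * 3.98 = 1082.823476
Step 2: Re = 1082.823476 / 1.62e-05
Step 3: Re = 6.6841e+07

6.6841e+07


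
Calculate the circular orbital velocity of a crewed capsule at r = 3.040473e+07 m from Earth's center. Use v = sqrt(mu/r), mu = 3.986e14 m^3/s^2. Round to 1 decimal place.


Step 1: mu / r = 3.986e14 / 3.040473e+07 = 13109802.3235
Step 2: v = sqrt(13109802.3235) = 3620.7 m/s

3620.7


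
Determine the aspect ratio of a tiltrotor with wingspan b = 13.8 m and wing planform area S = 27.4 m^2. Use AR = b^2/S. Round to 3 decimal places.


Step 1: b^2 = 13.8^2 = 190.44
Step 2: AR = 190.44 / 27.4 = 6.950

6.950


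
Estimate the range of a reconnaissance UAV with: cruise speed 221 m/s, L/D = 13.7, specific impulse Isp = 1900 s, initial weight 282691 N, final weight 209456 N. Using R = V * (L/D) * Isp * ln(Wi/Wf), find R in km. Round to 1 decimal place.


Step 1: Coefficient = V * (L/D) * Isp = 221 * 13.7 * 1900 = 5752630.0 m
Step 2: Wi/Wf = 282691 / 209456 = 1.349644
Step 3: ln(1.349644) = 0.299841
Step 4: R = 5752630.0 * 0.299841 = 1724872.8 m = 1724.9 km

1724.9


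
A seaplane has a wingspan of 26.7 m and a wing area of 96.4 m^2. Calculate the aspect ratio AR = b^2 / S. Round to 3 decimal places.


Step 1: b^2 = 26.7^2 = 712.89
Step 2: AR = 712.89 / 96.4 = 7.395

7.395


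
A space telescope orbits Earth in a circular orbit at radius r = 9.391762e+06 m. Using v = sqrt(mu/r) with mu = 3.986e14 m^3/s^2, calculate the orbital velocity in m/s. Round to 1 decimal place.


Step 1: mu / r = 3.986e14 / 9.391762e+06 = 42441450.2838
Step 2: v = sqrt(42441450.2838) = 6514.7 m/s

6514.7


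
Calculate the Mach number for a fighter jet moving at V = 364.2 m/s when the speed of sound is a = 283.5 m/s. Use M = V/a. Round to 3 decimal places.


Step 1: M = V / a = 364.2 / 283.5
Step 2: M = 1.285

1.285


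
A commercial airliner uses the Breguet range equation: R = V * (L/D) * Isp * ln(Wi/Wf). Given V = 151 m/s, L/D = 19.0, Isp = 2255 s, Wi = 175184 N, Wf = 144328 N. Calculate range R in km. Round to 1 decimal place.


Step 1: Coefficient = V * (L/D) * Isp = 151 * 19.0 * 2255 = 6469595.0 m
Step 2: Wi/Wf = 175184 / 144328 = 1.213791
Step 3: ln(1.213791) = 0.193748
Step 4: R = 6469595.0 * 0.193748 = 1253473.4 m = 1253.5 km

1253.5


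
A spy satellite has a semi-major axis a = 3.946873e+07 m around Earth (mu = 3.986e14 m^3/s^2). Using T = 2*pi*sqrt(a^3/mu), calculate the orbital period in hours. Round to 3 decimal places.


Step 1: a^3 / mu = 6.148362e+22 / 3.986e14 = 1.542489e+08
Step 2: sqrt(1.542489e+08) = 12419.6993 s
Step 3: T = 2*pi * 12419.6993 = 78035.27 s
Step 4: T in hours = 78035.27 / 3600 = 21.676 hours

21.676


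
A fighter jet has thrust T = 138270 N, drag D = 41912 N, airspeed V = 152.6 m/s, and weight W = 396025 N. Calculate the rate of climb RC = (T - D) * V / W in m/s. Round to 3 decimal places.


Step 1: Excess thrust = T - D = 138270 - 41912 = 96358 N
Step 2: Excess power = 96358 * 152.6 = 14704230.8 W
Step 3: RC = 14704230.8 / 396025 = 37.130 m/s

37.130


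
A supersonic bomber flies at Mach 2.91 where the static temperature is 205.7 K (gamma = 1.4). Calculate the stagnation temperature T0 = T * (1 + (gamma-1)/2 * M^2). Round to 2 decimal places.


Step 1: (gamma-1)/2 = 0.2
Step 2: M^2 = 8.4681
Step 3: 1 + 0.2 * 8.4681 = 2.69362
Step 4: T0 = 205.7 * 2.69362 = 554.08 K

554.08


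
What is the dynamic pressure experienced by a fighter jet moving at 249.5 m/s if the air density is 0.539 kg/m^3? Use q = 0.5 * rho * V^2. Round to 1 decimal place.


Step 1: V^2 = 249.5^2 = 62250.25
Step 2: q = 0.5 * 0.539 * 62250.25
Step 3: q = 16776.4 Pa

16776.4


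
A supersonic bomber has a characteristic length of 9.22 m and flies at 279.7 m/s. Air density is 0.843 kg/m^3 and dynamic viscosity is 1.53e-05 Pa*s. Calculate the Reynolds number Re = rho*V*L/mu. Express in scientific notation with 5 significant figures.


Step 1: Numerator = rho * V * L = 0.843 * 279.7 * 9.22 = 2173.957062
Step 2: Re = 2173.957062 / 1.53e-05
Step 3: Re = 1.4209e+08

1.4209e+08


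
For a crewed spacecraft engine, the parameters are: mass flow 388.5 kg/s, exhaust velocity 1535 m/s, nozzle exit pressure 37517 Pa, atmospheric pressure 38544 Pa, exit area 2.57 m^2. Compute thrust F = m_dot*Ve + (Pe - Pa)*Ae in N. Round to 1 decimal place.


Step 1: Momentum thrust = m_dot * Ve = 388.5 * 1535 = 596347.5 N
Step 2: Pressure thrust = (Pe - Pa) * Ae = (37517 - 38544) * 2.57 = -2639.39 N
Step 3: Total thrust F = 596347.5 + -2639.39 = 593708.1 N

593708.1


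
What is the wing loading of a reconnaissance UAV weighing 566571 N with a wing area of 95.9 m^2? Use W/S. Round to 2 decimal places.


Step 1: Wing loading = W / S = 566571 / 95.9
Step 2: Wing loading = 5907.94 N/m^2

5907.94


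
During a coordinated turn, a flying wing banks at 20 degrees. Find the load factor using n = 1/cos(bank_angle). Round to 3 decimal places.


Step 1: Convert 20 degrees to radians = 0.349066
Step 2: cos(20 deg) = 0.939693
Step 3: n = 1 / 0.939693 = 1.064

1.064


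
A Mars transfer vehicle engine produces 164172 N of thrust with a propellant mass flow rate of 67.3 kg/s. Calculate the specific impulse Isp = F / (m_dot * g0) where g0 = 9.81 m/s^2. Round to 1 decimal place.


Step 1: m_dot * g0 = 67.3 * 9.81 = 660.21
Step 2: Isp = 164172 / 660.21 = 248.7 s

248.7


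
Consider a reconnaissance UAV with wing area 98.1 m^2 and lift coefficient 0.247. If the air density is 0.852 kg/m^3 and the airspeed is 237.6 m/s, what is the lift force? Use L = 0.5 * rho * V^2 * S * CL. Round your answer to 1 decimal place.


Step 1: Calculate dynamic pressure q = 0.5 * 0.852 * 237.6^2 = 0.5 * 0.852 * 56453.76 = 24049.3018 Pa
Step 2: Multiply by wing area and lift coefficient: L = 24049.3018 * 98.1 * 0.247
Step 3: L = 2359236.5027 * 0.247 = 582731.4 N

582731.4


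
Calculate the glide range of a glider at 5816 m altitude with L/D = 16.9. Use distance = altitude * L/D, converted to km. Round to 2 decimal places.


Step 1: Glide distance = altitude * L/D = 5816 * 16.9 = 98290.4 m
Step 2: Convert to km: 98290.4 / 1000 = 98.29 km

98.29


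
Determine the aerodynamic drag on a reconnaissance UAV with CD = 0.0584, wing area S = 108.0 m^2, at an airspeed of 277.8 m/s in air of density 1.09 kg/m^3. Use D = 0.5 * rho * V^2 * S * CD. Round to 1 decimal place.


Step 1: Dynamic pressure q = 0.5 * 1.09 * 277.8^2 = 42059.1978 Pa
Step 2: Drag D = q * S * CD = 42059.1978 * 108.0 * 0.0584
Step 3: D = 265275.8 N

265275.8


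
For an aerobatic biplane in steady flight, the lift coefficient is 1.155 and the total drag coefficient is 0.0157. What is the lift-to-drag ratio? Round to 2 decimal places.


Step 1: L/D = CL / CD = 1.155 / 0.0157
Step 2: L/D = 73.57

73.57


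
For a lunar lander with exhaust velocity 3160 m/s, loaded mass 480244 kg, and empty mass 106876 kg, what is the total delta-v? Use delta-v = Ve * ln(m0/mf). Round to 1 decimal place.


Step 1: Mass ratio m0/mf = 480244 / 106876 = 4.493469
Step 2: ln(4.493469) = 1.502625
Step 3: delta-v = 3160 * 1.502625 = 4748.3 m/s

4748.3


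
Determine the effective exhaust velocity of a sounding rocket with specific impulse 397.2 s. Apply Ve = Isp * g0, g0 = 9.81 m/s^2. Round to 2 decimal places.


Step 1: Ve = Isp * g0 = 397.2 * 9.81
Step 2: Ve = 3896.53 m/s

3896.53


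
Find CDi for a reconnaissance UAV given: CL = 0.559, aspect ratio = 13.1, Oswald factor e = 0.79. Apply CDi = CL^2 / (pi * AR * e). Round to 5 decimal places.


Step 1: CL^2 = 0.559^2 = 0.312481
Step 2: pi * AR * e = 3.14159 * 13.1 * 0.79 = 32.512342
Step 3: CDi = 0.312481 / 32.512342 = 0.00961

0.00961


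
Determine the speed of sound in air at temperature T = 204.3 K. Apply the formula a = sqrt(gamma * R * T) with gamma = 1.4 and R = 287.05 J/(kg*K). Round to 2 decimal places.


Step 1: gamma * R * T = 1.4 * 287.05 * 204.3 = 82102.041
Step 2: a = sqrt(82102.041) = 286.53 m/s

286.53


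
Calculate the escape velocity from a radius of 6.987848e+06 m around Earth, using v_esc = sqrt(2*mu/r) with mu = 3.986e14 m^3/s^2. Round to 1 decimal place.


Step 1: 2*mu/r = 2 * 3.986e14 / 6.987848e+06 = 114083763.6995
Step 2: v_esc = sqrt(114083763.6995) = 10681.0 m/s

10681.0


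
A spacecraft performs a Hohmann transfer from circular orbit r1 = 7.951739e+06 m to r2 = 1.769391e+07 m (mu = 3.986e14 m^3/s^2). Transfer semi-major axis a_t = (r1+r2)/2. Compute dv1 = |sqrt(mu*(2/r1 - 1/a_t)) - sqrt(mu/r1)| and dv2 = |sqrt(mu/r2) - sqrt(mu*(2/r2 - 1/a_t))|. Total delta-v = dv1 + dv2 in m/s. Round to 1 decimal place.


Step 1: Transfer semi-major axis a_t = (7.951739e+06 + 1.769391e+07) / 2 = 1.282282e+07 m
Step 2: v1 (circular at r1) = sqrt(mu/r1) = 7080.07 m/s
Step 3: v_t1 = sqrt(mu*(2/r1 - 1/a_t)) = 8316.83 m/s
Step 4: dv1 = |8316.83 - 7080.07| = 1236.76 m/s
Step 5: v2 (circular at r2) = 4746.32 m/s, v_t2 = 3737.63 m/s
Step 6: dv2 = |4746.32 - 3737.63| = 1008.69 m/s
Step 7: Total delta-v = 1236.76 + 1008.69 = 2245.4 m/s

2245.4


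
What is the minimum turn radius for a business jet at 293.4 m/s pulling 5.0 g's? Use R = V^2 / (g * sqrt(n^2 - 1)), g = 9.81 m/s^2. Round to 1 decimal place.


Step 1: V^2 = 293.4^2 = 86083.56
Step 2: n^2 - 1 = 5.0^2 - 1 = 24.0
Step 3: sqrt(24.0) = 4.898979
Step 4: R = 86083.56 / (9.81 * 4.898979) = 1791.2 m

1791.2


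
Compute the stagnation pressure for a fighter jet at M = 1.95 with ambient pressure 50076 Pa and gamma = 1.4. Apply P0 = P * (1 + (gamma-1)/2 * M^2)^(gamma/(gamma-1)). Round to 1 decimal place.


Step 1: (gamma-1)/2 * M^2 = 0.2 * 3.8025 = 0.7605
Step 2: 1 + 0.7605 = 1.7605
Step 3: Exponent gamma/(gamma-1) = 3.5
Step 4: P0 = 50076 * 1.7605^3.5 = 362539.8 Pa

362539.8


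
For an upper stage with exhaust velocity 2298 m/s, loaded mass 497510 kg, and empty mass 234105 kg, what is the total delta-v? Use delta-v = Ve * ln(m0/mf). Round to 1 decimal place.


Step 1: Mass ratio m0/mf = 497510 / 234105 = 2.125158
Step 2: ln(2.125158) = 0.753846
Step 3: delta-v = 2298 * 0.753846 = 1732.3 m/s

1732.3


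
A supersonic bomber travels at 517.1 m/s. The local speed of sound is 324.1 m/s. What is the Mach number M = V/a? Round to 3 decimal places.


Step 1: M = V / a = 517.1 / 324.1
Step 2: M = 1.595

1.595


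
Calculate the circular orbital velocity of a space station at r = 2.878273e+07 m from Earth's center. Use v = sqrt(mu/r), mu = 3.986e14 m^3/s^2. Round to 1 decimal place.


Step 1: mu / r = 3.986e14 / 2.878273e+07 = 13848582.1185
Step 2: v = sqrt(13848582.1185) = 3721.4 m/s

3721.4


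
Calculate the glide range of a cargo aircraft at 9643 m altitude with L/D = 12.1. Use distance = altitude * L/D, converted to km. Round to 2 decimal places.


Step 1: Glide distance = altitude * L/D = 9643 * 12.1 = 116680.3 m
Step 2: Convert to km: 116680.3 / 1000 = 116.68 km

116.68


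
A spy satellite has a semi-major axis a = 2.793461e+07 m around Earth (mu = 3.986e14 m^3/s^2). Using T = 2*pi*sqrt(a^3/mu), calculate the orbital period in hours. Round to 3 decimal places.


Step 1: a^3 / mu = 2.179856e+22 / 3.986e14 = 5.468781e+07
Step 2: sqrt(5.468781e+07) = 7395.1208 s
Step 3: T = 2*pi * 7395.1208 = 46464.91 s
Step 4: T in hours = 46464.91 / 3600 = 12.907 hours

12.907


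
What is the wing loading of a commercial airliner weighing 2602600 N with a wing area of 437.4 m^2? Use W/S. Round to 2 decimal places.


Step 1: Wing loading = W / S = 2602600 / 437.4
Step 2: Wing loading = 5950.16 N/m^2

5950.16


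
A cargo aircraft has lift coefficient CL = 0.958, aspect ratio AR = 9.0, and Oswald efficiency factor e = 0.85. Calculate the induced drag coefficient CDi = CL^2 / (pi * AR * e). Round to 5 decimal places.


Step 1: CL^2 = 0.958^2 = 0.917764
Step 2: pi * AR * e = 3.14159 * 9.0 * 0.85 = 24.033184
Step 3: CDi = 0.917764 / 24.033184 = 0.03819

0.03819


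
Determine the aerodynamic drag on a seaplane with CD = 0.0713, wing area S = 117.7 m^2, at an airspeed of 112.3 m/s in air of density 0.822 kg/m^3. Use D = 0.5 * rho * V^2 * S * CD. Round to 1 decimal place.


Step 1: Dynamic pressure q = 0.5 * 0.822 * 112.3^2 = 5183.2402 Pa
Step 2: Drag D = q * S * CD = 5183.2402 * 117.7 * 0.0713
Step 3: D = 43497.8 N

43497.8


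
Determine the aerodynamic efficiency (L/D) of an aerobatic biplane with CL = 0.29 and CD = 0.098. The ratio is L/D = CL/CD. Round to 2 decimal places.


Step 1: L/D = CL / CD = 0.29 / 0.098
Step 2: L/D = 2.96

2.96


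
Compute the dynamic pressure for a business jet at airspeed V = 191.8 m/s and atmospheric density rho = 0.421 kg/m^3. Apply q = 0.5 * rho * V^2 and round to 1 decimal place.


Step 1: V^2 = 191.8^2 = 36787.24
Step 2: q = 0.5 * 0.421 * 36787.24
Step 3: q = 7743.7 Pa

7743.7


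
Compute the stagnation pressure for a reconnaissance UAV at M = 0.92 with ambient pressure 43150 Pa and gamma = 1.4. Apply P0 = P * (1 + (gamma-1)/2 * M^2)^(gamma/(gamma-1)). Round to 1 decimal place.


Step 1: (gamma-1)/2 * M^2 = 0.2 * 0.8464 = 0.16928
Step 2: 1 + 0.16928 = 1.16928
Step 3: Exponent gamma/(gamma-1) = 3.5
Step 4: P0 = 43150 * 1.16928^3.5 = 74592.6 Pa

74592.6


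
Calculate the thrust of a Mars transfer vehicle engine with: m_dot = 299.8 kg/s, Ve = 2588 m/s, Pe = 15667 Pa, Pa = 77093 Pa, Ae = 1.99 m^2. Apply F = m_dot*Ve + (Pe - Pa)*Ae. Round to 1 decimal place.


Step 1: Momentum thrust = m_dot * Ve = 299.8 * 2588 = 775882.4 N
Step 2: Pressure thrust = (Pe - Pa) * Ae = (15667 - 77093) * 1.99 = -122237.74 N
Step 3: Total thrust F = 775882.4 + -122237.74 = 653644.7 N

653644.7


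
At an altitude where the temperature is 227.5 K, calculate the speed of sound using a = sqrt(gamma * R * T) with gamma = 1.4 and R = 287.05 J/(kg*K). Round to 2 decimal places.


Step 1: gamma * R * T = 1.4 * 287.05 * 227.5 = 91425.425
Step 2: a = sqrt(91425.425) = 302.37 m/s

302.37


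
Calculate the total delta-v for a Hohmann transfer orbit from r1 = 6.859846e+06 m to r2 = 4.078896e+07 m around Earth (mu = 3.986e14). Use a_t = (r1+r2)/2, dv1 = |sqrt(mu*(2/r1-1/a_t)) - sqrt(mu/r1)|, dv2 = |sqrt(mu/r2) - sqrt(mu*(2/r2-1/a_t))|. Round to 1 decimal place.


Step 1: Transfer semi-major axis a_t = (6.859846e+06 + 4.078896e+07) / 2 = 2.382440e+07 m
Step 2: v1 (circular at r1) = sqrt(mu/r1) = 7622.75 m/s
Step 3: v_t1 = sqrt(mu*(2/r1 - 1/a_t)) = 9974.06 m/s
Step 4: dv1 = |9974.06 - 7622.75| = 2351.31 m/s
Step 5: v2 (circular at r2) = 3126.06 m/s, v_t2 = 1677.43 m/s
Step 6: dv2 = |3126.06 - 1677.43| = 1448.63 m/s
Step 7: Total delta-v = 2351.31 + 1448.63 = 3799.9 m/s

3799.9


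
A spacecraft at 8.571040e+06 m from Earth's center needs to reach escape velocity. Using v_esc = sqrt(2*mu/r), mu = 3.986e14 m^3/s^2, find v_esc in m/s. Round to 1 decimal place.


Step 1: 2*mu/r = 2 * 3.986e14 / 8.571040e+06 = 93010883.16
Step 2: v_esc = sqrt(93010883.16) = 9644.2 m/s

9644.2


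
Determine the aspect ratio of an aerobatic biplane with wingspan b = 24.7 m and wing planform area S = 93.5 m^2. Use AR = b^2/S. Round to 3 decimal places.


Step 1: b^2 = 24.7^2 = 610.09
Step 2: AR = 610.09 / 93.5 = 6.525

6.525


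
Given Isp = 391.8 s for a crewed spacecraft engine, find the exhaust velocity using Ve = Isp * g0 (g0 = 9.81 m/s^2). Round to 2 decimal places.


Step 1: Ve = Isp * g0 = 391.8 * 9.81
Step 2: Ve = 3843.56 m/s

3843.56


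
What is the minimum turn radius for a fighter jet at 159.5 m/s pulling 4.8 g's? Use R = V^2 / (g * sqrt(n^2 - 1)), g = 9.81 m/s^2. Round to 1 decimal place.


Step 1: V^2 = 159.5^2 = 25440.25
Step 2: n^2 - 1 = 4.8^2 - 1 = 22.04
Step 3: sqrt(22.04) = 4.694678
Step 4: R = 25440.25 / (9.81 * 4.694678) = 552.4 m

552.4


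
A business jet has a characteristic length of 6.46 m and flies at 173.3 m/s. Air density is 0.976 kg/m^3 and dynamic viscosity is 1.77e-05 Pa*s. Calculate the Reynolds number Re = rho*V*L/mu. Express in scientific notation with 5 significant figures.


Step 1: Numerator = rho * V * L = 0.976 * 173.3 * 6.46 = 1092.649568
Step 2: Re = 1092.649568 / 1.77e-05
Step 3: Re = 6.1732e+07

6.1732e+07


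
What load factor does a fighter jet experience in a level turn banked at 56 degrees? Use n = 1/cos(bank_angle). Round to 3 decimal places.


Step 1: Convert 56 degrees to radians = 0.977384
Step 2: cos(56 deg) = 0.559193
Step 3: n = 1 / 0.559193 = 1.788

1.788


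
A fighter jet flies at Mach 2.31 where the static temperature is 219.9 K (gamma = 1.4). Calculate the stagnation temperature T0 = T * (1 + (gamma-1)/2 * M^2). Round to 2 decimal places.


Step 1: (gamma-1)/2 = 0.2
Step 2: M^2 = 5.3361
Step 3: 1 + 0.2 * 5.3361 = 2.06722
Step 4: T0 = 219.9 * 2.06722 = 454.58 K

454.58


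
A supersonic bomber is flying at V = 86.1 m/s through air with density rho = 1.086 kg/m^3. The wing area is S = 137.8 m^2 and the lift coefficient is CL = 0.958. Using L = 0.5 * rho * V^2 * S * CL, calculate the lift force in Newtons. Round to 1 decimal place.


Step 1: Calculate dynamic pressure q = 0.5 * 1.086 * 86.1^2 = 0.5 * 1.086 * 7413.21 = 4025.373 Pa
Step 2: Multiply by wing area and lift coefficient: L = 4025.373 * 137.8 * 0.958
Step 3: L = 554696.4035 * 0.958 = 531399.2 N

531399.2


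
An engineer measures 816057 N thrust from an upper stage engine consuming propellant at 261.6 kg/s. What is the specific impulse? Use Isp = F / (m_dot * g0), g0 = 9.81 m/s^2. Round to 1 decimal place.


Step 1: m_dot * g0 = 261.6 * 9.81 = 2566.3
Step 2: Isp = 816057 / 2566.3 = 318.0 s

318.0


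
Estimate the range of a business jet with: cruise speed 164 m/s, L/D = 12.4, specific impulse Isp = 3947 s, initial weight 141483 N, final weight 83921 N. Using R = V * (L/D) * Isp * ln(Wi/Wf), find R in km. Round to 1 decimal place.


Step 1: Coefficient = V * (L/D) * Isp = 164 * 12.4 * 3947 = 8026619.2 m
Step 2: Wi/Wf = 141483 / 83921 = 1.685907
Step 3: ln(1.685907) = 0.522304
Step 4: R = 8026619.2 * 0.522304 = 4192332.8 m = 4192.3 km

4192.3


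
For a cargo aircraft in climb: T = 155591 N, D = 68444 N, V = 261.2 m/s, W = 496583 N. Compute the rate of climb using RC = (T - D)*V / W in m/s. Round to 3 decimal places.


Step 1: Excess thrust = T - D = 155591 - 68444 = 87147 N
Step 2: Excess power = 87147 * 261.2 = 22762796.4 W
Step 3: RC = 22762796.4 / 496583 = 45.839 m/s

45.839


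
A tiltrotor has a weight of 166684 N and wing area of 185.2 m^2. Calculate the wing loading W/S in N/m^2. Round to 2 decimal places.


Step 1: Wing loading = W / S = 166684 / 185.2
Step 2: Wing loading = 900.02 N/m^2

900.02


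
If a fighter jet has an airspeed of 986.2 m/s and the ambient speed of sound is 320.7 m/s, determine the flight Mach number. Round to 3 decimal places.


Step 1: M = V / a = 986.2 / 320.7
Step 2: M = 3.075

3.075


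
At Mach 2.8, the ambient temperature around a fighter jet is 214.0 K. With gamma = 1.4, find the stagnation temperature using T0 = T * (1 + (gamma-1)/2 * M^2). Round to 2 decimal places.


Step 1: (gamma-1)/2 = 0.2
Step 2: M^2 = 7.84
Step 3: 1 + 0.2 * 7.84 = 2.568
Step 4: T0 = 214.0 * 2.568 = 549.55 K

549.55


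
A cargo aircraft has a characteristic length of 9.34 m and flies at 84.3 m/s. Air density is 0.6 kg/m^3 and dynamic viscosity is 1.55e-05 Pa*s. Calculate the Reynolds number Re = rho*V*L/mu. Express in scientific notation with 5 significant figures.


Step 1: Numerator = rho * V * L = 0.6 * 84.3 * 9.34 = 472.4172
Step 2: Re = 472.4172 / 1.55e-05
Step 3: Re = 3.0479e+07

3.0479e+07


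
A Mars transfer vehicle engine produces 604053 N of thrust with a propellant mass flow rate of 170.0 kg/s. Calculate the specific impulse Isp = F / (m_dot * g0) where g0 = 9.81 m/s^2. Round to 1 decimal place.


Step 1: m_dot * g0 = 170.0 * 9.81 = 1667.7
Step 2: Isp = 604053 / 1667.7 = 362.2 s

362.2


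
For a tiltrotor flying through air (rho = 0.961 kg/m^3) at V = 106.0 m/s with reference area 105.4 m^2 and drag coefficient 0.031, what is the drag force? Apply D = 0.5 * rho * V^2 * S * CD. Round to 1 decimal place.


Step 1: Dynamic pressure q = 0.5 * 0.961 * 106.0^2 = 5398.898 Pa
Step 2: Drag D = q * S * CD = 5398.898 * 105.4 * 0.031
Step 3: D = 17640.4 N

17640.4


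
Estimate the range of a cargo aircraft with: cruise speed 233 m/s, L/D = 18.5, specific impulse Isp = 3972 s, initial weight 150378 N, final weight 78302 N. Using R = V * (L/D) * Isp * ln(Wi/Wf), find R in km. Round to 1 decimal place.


Step 1: Coefficient = V * (L/D) * Isp = 233 * 18.5 * 3972 = 17121306.0 m
Step 2: Wi/Wf = 150378 / 78302 = 1.920487
Step 3: ln(1.920487) = 0.652579
Step 4: R = 17121306.0 * 0.652579 = 11173004.4 m = 11173.0 km

11173.0


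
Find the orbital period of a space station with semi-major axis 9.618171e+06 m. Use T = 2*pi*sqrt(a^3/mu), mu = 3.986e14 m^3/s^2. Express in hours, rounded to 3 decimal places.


Step 1: a^3 / mu = 8.897694e+20 / 3.986e14 = 2.232236e+06
Step 2: sqrt(2.232236e+06) = 1494.0671 s
Step 3: T = 2*pi * 1494.0671 = 9387.5 s
Step 4: T in hours = 9387.5 / 3600 = 2.608 hours

2.608


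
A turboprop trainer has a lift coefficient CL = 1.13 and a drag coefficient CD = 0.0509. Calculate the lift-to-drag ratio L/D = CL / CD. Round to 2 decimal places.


Step 1: L/D = CL / CD = 1.13 / 0.0509
Step 2: L/D = 22.20

22.20


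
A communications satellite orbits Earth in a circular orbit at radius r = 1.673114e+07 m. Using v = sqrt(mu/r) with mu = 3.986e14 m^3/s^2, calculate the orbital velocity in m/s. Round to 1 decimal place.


Step 1: mu / r = 3.986e14 / 1.673114e+07 = 23823839.8579
Step 2: v = sqrt(23823839.8579) = 4881.0 m/s

4881.0


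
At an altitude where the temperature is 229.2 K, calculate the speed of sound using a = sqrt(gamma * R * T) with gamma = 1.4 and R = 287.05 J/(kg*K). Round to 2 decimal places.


Step 1: gamma * R * T = 1.4 * 287.05 * 229.2 = 92108.604
Step 2: a = sqrt(92108.604) = 303.49 m/s

303.49


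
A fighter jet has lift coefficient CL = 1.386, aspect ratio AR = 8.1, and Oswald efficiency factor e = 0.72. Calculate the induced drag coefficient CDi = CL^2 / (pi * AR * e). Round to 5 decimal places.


Step 1: CL^2 = 1.386^2 = 1.920996
Step 2: pi * AR * e = 3.14159 * 8.1 * 0.72 = 18.321768
Step 3: CDi = 1.920996 / 18.321768 = 0.10485

0.10485


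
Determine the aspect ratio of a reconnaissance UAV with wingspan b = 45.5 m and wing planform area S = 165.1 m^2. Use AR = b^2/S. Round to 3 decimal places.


Step 1: b^2 = 45.5^2 = 2070.25
Step 2: AR = 2070.25 / 165.1 = 12.539

12.539


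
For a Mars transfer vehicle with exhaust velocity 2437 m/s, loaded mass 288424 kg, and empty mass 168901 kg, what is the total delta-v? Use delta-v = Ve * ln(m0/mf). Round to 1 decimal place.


Step 1: Mass ratio m0/mf = 288424 / 168901 = 1.707651
Step 2: ln(1.707651) = 0.535119
Step 3: delta-v = 2437 * 0.535119 = 1304.1 m/s

1304.1


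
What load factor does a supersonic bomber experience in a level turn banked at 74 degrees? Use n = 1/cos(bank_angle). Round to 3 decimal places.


Step 1: Convert 74 degrees to radians = 1.291544
Step 2: cos(74 deg) = 0.275637
Step 3: n = 1 / 0.275637 = 3.628

3.628


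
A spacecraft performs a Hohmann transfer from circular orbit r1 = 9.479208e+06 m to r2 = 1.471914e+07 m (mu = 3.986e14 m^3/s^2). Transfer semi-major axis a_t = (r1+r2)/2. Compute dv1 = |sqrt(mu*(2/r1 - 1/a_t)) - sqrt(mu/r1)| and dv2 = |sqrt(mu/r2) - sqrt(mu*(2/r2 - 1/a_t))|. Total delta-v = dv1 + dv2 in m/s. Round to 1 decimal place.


Step 1: Transfer semi-major axis a_t = (9.479208e+06 + 1.471914e+07) / 2 = 1.209917e+07 m
Step 2: v1 (circular at r1) = sqrt(mu/r1) = 6484.59 m/s
Step 3: v_t1 = sqrt(mu*(2/r1 - 1/a_t)) = 7152.3 m/s
Step 4: dv1 = |7152.3 - 6484.59| = 667.71 m/s
Step 5: v2 (circular at r2) = 5203.88 m/s, v_t2 = 4606.12 m/s
Step 6: dv2 = |5203.88 - 4606.12| = 597.76 m/s
Step 7: Total delta-v = 667.71 + 597.76 = 1265.5 m/s

1265.5


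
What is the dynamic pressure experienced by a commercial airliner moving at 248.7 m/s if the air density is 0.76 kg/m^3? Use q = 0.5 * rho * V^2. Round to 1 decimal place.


Step 1: V^2 = 248.7^2 = 61851.69
Step 2: q = 0.5 * 0.76 * 61851.69
Step 3: q = 23503.6 Pa

23503.6


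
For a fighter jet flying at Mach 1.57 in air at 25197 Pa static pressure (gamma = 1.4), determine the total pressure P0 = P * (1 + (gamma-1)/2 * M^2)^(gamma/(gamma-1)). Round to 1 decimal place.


Step 1: (gamma-1)/2 * M^2 = 0.2 * 2.4649 = 0.49298
Step 2: 1 + 0.49298 = 1.49298
Step 3: Exponent gamma/(gamma-1) = 3.5
Step 4: P0 = 25197 * 1.49298^3.5 = 102456.1 Pa

102456.1


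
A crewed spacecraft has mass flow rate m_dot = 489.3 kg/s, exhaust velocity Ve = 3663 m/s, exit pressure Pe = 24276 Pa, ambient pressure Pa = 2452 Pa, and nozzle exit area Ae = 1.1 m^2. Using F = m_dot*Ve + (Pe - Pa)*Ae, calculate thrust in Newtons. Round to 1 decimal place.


Step 1: Momentum thrust = m_dot * Ve = 489.3 * 3663 = 1792305.9 N
Step 2: Pressure thrust = (Pe - Pa) * Ae = (24276 - 2452) * 1.1 = 24006.4 N
Step 3: Total thrust F = 1792305.9 + 24006.4 = 1816312.3 N

1816312.3


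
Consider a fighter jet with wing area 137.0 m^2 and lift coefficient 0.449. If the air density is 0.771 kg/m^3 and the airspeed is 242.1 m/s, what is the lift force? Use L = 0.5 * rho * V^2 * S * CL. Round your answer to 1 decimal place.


Step 1: Calculate dynamic pressure q = 0.5 * 0.771 * 242.1^2 = 0.5 * 0.771 * 58612.41 = 22595.0841 Pa
Step 2: Multiply by wing area and lift coefficient: L = 22595.0841 * 137.0 * 0.449
Step 3: L = 3095526.5155 * 0.449 = 1389891.4 N

1389891.4


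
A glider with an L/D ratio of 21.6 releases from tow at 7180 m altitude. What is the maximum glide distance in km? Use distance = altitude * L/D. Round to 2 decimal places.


Step 1: Glide distance = altitude * L/D = 7180 * 21.6 = 155088.0 m
Step 2: Convert to km: 155088.0 / 1000 = 155.09 km

155.09


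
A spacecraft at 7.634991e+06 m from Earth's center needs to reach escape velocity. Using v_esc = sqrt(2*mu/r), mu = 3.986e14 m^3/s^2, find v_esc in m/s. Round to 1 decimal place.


Step 1: 2*mu/r = 2 * 3.986e14 / 7.634991e+06 = 104414006.5129
Step 2: v_esc = sqrt(104414006.5129) = 10218.3 m/s

10218.3


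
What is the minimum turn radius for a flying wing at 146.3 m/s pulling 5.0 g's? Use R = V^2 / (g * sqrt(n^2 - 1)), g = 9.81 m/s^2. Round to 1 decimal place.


Step 1: V^2 = 146.3^2 = 21403.69
Step 2: n^2 - 1 = 5.0^2 - 1 = 24.0
Step 3: sqrt(24.0) = 4.898979
Step 4: R = 21403.69 / (9.81 * 4.898979) = 445.4 m

445.4


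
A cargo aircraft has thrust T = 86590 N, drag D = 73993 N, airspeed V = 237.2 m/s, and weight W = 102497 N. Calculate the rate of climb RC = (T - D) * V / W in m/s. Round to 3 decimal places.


Step 1: Excess thrust = T - D = 86590 - 73993 = 12597 N
Step 2: Excess power = 12597 * 237.2 = 2988008.4 W
Step 3: RC = 2988008.4 / 102497 = 29.152 m/s

29.152


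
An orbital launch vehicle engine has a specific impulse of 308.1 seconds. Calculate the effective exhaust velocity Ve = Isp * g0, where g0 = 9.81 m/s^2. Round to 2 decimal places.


Step 1: Ve = Isp * g0 = 308.1 * 9.81
Step 2: Ve = 3022.46 m/s

3022.46


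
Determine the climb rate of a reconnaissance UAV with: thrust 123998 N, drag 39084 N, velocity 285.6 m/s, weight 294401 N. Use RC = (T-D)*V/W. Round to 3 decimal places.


Step 1: Excess thrust = T - D = 123998 - 39084 = 84914 N
Step 2: Excess power = 84914 * 285.6 = 24251438.4 W
Step 3: RC = 24251438.4 / 294401 = 82.376 m/s

82.376


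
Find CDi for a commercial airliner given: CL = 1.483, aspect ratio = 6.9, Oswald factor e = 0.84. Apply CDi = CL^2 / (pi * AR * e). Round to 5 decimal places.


Step 1: CL^2 = 1.483^2 = 2.199289
Step 2: pi * AR * e = 3.14159 * 6.9 * 0.84 = 18.208671
Step 3: CDi = 2.199289 / 18.208671 = 0.12078

0.12078


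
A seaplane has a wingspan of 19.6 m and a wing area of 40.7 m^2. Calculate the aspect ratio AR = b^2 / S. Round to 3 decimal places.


Step 1: b^2 = 19.6^2 = 384.16
Step 2: AR = 384.16 / 40.7 = 9.439

9.439


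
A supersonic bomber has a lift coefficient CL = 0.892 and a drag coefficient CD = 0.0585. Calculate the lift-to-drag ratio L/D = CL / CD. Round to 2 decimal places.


Step 1: L/D = CL / CD = 0.892 / 0.0585
Step 2: L/D = 15.25

15.25


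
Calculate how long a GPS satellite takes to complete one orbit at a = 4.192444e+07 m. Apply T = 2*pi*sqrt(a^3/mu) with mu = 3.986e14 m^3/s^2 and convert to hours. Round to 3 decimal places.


Step 1: a^3 / mu = 7.368886e+22 / 3.986e14 = 1.848692e+08
Step 2: sqrt(1.848692e+08) = 13596.6606 s
Step 3: T = 2*pi * 13596.6606 = 85430.34 s
Step 4: T in hours = 85430.34 / 3600 = 23.731 hours

23.731


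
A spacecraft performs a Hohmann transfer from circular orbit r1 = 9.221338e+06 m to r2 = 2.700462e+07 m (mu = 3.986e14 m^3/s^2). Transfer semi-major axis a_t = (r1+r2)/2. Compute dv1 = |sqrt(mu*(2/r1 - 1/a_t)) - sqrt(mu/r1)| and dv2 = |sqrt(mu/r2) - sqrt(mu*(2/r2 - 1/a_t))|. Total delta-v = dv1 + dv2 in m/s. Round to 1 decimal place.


Step 1: Transfer semi-major axis a_t = (9.221338e+06 + 2.700462e+07) / 2 = 1.811298e+07 m
Step 2: v1 (circular at r1) = sqrt(mu/r1) = 6574.64 m/s
Step 3: v_t1 = sqrt(mu*(2/r1 - 1/a_t)) = 8027.79 m/s
Step 4: dv1 = |8027.79 - 6574.64| = 1453.15 m/s
Step 5: v2 (circular at r2) = 3841.93 m/s, v_t2 = 2741.27 m/s
Step 6: dv2 = |3841.93 - 2741.27| = 1100.66 m/s
Step 7: Total delta-v = 1453.15 + 1100.66 = 2553.8 m/s

2553.8


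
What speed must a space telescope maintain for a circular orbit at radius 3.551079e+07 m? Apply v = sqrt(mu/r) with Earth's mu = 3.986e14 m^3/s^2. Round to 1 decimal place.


Step 1: mu / r = 3.986e14 / 3.551079e+07 = 11224757.3202
Step 2: v = sqrt(11224757.3202) = 3350.3 m/s

3350.3


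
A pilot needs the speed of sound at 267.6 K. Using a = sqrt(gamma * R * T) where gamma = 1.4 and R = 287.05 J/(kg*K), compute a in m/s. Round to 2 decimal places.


Step 1: gamma * R * T = 1.4 * 287.05 * 267.6 = 107540.412
Step 2: a = sqrt(107540.412) = 327.93 m/s

327.93


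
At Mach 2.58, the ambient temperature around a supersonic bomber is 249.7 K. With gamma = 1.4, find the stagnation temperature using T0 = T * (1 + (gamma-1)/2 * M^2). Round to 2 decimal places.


Step 1: (gamma-1)/2 = 0.2
Step 2: M^2 = 6.6564
Step 3: 1 + 0.2 * 6.6564 = 2.33128
Step 4: T0 = 249.7 * 2.33128 = 582.12 K

582.12


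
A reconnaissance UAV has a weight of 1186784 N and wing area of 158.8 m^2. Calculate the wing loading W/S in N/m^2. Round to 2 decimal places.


Step 1: Wing loading = W / S = 1186784 / 158.8
Step 2: Wing loading = 7473.45 N/m^2

7473.45


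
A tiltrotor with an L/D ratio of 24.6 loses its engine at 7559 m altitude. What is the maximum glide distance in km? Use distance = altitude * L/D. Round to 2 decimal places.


Step 1: Glide distance = altitude * L/D = 7559 * 24.6 = 185951.4 m
Step 2: Convert to km: 185951.4 / 1000 = 185.95 km

185.95


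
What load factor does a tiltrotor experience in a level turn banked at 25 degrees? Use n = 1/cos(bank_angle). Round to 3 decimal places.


Step 1: Convert 25 degrees to radians = 0.436332
Step 2: cos(25 deg) = 0.906308
Step 3: n = 1 / 0.906308 = 1.103

1.103


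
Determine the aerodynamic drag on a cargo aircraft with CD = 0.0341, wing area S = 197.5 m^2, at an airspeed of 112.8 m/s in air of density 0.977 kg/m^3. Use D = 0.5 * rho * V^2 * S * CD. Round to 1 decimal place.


Step 1: Dynamic pressure q = 0.5 * 0.977 * 112.8^2 = 6215.5958 Pa
Step 2: Drag D = q * S * CD = 6215.5958 * 197.5 * 0.0341
Step 3: D = 41860.5 N

41860.5


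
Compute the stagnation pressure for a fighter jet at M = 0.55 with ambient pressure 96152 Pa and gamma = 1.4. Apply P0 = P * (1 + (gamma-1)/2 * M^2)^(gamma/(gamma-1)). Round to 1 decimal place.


Step 1: (gamma-1)/2 * M^2 = 0.2 * 0.3025 = 0.0605
Step 2: 1 + 0.0605 = 1.0605
Step 3: Exponent gamma/(gamma-1) = 3.5
Step 4: P0 = 96152 * 1.0605^3.5 = 118098.9 Pa

118098.9


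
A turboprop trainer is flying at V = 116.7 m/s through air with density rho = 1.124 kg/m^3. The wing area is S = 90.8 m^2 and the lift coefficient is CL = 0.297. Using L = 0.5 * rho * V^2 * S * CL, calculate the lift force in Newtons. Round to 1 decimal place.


Step 1: Calculate dynamic pressure q = 0.5 * 1.124 * 116.7^2 = 0.5 * 1.124 * 13618.89 = 7653.8162 Pa
Step 2: Multiply by wing area and lift coefficient: L = 7653.8162 * 90.8 * 0.297
Step 3: L = 694966.5091 * 0.297 = 206405.1 N

206405.1


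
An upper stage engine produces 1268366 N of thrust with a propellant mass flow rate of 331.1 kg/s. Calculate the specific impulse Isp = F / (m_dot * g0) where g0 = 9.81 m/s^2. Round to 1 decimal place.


Step 1: m_dot * g0 = 331.1 * 9.81 = 3248.09
Step 2: Isp = 1268366 / 3248.09 = 390.5 s

390.5


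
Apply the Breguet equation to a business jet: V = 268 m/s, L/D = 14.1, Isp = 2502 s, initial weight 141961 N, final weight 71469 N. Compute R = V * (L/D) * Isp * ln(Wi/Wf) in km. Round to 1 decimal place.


Step 1: Coefficient = V * (L/D) * Isp = 268 * 14.1 * 2502 = 9454557.6 m
Step 2: Wi/Wf = 141961 / 71469 = 1.98633
Step 3: ln(1.98633) = 0.686289
Step 4: R = 9454557.6 * 0.686289 = 6488554.9 m = 6488.6 km

6488.6


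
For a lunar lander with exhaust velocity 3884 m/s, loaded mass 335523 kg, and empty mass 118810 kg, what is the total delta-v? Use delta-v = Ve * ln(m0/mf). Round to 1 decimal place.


Step 1: Mass ratio m0/mf = 335523 / 118810 = 2.82403
Step 2: ln(2.82403) = 1.038165
Step 3: delta-v = 3884 * 1.038165 = 4032.2 m/s

4032.2


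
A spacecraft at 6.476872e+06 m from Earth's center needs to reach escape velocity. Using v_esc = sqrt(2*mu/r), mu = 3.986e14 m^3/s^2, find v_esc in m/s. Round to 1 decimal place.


Step 1: 2*mu/r = 2 * 3.986e14 / 6.476872e+06 = 123084106.0314
Step 2: v_esc = sqrt(123084106.0314) = 11094.3 m/s

11094.3


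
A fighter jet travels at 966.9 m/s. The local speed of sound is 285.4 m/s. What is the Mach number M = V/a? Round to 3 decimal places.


Step 1: M = V / a = 966.9 / 285.4
Step 2: M = 3.388

3.388


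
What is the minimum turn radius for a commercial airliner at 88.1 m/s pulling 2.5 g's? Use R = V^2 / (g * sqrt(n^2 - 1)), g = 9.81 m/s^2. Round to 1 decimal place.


Step 1: V^2 = 88.1^2 = 7761.61
Step 2: n^2 - 1 = 2.5^2 - 1 = 5.25
Step 3: sqrt(5.25) = 2.291288
Step 4: R = 7761.61 / (9.81 * 2.291288) = 345.3 m

345.3


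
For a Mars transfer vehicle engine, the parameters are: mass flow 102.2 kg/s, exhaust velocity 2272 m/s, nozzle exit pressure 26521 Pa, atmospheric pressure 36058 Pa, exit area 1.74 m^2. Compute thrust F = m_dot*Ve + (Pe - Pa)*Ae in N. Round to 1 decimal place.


Step 1: Momentum thrust = m_dot * Ve = 102.2 * 2272 = 232198.4 N
Step 2: Pressure thrust = (Pe - Pa) * Ae = (26521 - 36058) * 1.74 = -16594.38 N
Step 3: Total thrust F = 232198.4 + -16594.38 = 215604.0 N

215604.0


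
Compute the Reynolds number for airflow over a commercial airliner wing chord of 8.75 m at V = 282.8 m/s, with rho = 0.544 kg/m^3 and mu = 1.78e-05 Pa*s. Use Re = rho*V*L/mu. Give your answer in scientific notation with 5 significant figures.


Step 1: Numerator = rho * V * L = 0.544 * 282.8 * 8.75 = 1346.128
Step 2: Re = 1346.128 / 1.78e-05
Step 3: Re = 7.5625e+07

7.5625e+07


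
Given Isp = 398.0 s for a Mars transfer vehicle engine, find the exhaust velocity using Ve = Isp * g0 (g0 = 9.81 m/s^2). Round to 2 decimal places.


Step 1: Ve = Isp * g0 = 398.0 * 9.81
Step 2: Ve = 3904.38 m/s

3904.38


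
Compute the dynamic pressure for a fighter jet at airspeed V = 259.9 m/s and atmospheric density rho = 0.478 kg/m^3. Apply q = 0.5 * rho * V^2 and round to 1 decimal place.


Step 1: V^2 = 259.9^2 = 67548.01
Step 2: q = 0.5 * 0.478 * 67548.01
Step 3: q = 16144.0 Pa

16144.0


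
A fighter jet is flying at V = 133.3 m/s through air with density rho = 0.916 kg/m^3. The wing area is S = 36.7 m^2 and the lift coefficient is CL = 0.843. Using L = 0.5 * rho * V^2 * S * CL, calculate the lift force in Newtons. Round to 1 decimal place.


Step 1: Calculate dynamic pressure q = 0.5 * 0.916 * 133.3^2 = 0.5 * 0.916 * 17768.89 = 8138.1516 Pa
Step 2: Multiply by wing area and lift coefficient: L = 8138.1516 * 36.7 * 0.843
Step 3: L = 298670.1645 * 0.843 = 251778.9 N

251778.9


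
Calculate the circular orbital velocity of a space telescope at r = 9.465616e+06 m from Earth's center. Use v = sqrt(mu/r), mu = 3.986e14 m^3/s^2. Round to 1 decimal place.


Step 1: mu / r = 3.986e14 / 9.465616e+06 = 42110307.4538
Step 2: v = sqrt(42110307.4538) = 6489.2 m/s

6489.2


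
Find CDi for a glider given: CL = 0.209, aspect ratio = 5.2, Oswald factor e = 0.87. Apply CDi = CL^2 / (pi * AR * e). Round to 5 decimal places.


Step 1: CL^2 = 0.209^2 = 0.043681
Step 2: pi * AR * e = 3.14159 * 5.2 * 0.87 = 14.212565
Step 3: CDi = 0.043681 / 14.212565 = 0.00307

0.00307


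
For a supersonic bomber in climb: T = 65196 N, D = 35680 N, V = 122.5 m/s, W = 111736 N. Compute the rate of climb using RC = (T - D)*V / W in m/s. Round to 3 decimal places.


Step 1: Excess thrust = T - D = 65196 - 35680 = 29516 N
Step 2: Excess power = 29516 * 122.5 = 3615710.0 W
Step 3: RC = 3615710.0 / 111736 = 32.359 m/s

32.359


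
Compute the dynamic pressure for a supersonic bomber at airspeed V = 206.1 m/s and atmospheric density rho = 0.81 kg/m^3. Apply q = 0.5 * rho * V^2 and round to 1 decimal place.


Step 1: V^2 = 206.1^2 = 42477.21
Step 2: q = 0.5 * 0.81 * 42477.21
Step 3: q = 17203.3 Pa

17203.3


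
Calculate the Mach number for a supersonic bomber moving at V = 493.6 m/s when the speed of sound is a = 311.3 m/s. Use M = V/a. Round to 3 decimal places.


Step 1: M = V / a = 493.6 / 311.3
Step 2: M = 1.586

1.586


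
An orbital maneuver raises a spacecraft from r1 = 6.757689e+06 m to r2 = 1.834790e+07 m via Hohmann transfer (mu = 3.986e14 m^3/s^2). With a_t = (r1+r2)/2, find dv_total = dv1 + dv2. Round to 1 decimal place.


Step 1: Transfer semi-major axis a_t = (6.757689e+06 + 1.834790e+07) / 2 = 1.255279e+07 m
Step 2: v1 (circular at r1) = sqrt(mu/r1) = 7680.15 m/s
Step 3: v_t1 = sqrt(mu*(2/r1 - 1/a_t)) = 9285.23 m/s
Step 4: dv1 = |9285.23 - 7680.15| = 1605.08 m/s
Step 5: v2 (circular at r2) = 4660.96 m/s, v_t2 = 3419.83 m/s
Step 6: dv2 = |4660.96 - 3419.83| = 1241.13 m/s
Step 7: Total delta-v = 1605.08 + 1241.13 = 2846.2 m/s

2846.2


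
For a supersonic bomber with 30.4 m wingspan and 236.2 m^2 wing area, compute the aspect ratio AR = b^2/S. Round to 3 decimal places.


Step 1: b^2 = 30.4^2 = 924.16
Step 2: AR = 924.16 / 236.2 = 3.913

3.913


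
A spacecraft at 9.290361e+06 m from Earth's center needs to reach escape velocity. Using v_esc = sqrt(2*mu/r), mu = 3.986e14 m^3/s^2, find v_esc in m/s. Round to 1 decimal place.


Step 1: 2*mu/r = 2 * 3.986e14 / 9.290361e+06 = 85809367.3647
Step 2: v_esc = sqrt(85809367.3647) = 9263.3 m/s

9263.3
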